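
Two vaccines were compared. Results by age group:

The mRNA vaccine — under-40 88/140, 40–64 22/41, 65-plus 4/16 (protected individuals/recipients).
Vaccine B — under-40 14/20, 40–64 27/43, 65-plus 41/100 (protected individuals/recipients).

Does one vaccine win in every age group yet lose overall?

Under-40: the mRNA vaccine 88/140 = 62.9%, Vaccine B 14/20 = 70.0% → Vaccine B
40–64: the mRNA vaccine 22/41 = 53.7%, Vaccine B 27/43 = 62.8% → Vaccine B
65-plus: the mRNA vaccine 4/16 = 25.0%, Vaccine B 41/100 = 41.0% → Vaccine B
Overall: the mRNA vaccine 114/197 = 57.9%, Vaccine B 82/163 = 50.3% → the mRNA vaccine
Vaccine B wins each age group but the mRNA vaccine wins overall — the comparison reverses. Vaccine B's recipients skew toward 65-plus, which has a lower base rate.

Yes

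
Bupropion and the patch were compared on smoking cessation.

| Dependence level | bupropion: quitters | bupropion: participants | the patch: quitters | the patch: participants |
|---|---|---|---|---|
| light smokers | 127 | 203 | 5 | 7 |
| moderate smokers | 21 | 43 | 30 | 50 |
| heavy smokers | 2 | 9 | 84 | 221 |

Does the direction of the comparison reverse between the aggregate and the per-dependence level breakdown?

Yes

Light smokers: bupropion 127/203 = 62.6%, the patch 5/7 = 71.4% → the patch
Moderate smokers: bupropion 21/43 = 48.8%, the patch 30/50 = 60.0% → the patch
Heavy smokers: bupropion 2/9 = 22.2%, the patch 84/221 = 38.0% → the patch
Overall: bupropion 150/255 = 58.8%, the patch 119/278 = 42.8% → bupropion
The patch wins each dependence group but bupropion wins overall — the comparison reverses. The patch's participants skew toward heavy smokers, which has a lower base rate.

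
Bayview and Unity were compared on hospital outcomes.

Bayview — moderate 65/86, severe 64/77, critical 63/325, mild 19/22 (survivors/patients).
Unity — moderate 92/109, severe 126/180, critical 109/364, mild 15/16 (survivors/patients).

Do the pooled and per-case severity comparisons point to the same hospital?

No

Moderate: Bayview 65/86 = 75.6%, Unity 92/109 = 84.4% → Unity
Severe: Bayview 64/77 = 83.1%, Unity 126/180 = 70.0% → Bayview
Critical: Bayview 63/325 = 19.4%, Unity 109/364 = 29.9% → Unity
Mild: Bayview 19/22 = 86.4%, Unity 15/16 = 93.8% → Unity
Overall: Bayview 211/510 = 41.4%, Unity 342/669 = 51.1% → Unity
Neither sweeps: Bayview wins 1 of 4 groups, Unity wins 3. Unity wins overall but not every group — no Simpson reversal.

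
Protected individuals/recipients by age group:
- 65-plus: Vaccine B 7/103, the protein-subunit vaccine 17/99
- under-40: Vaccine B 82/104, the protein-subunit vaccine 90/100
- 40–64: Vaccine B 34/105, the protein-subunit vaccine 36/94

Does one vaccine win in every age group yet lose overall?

65-plus: Vaccine B 7/103 = 6.8%, the protein-subunit vaccine 17/99 = 17.2% → the protein-subunit vaccine
Under-40: Vaccine B 82/104 = 78.8%, the protein-subunit vaccine 90/100 = 90.0% → the protein-subunit vaccine
40–64: Vaccine B 34/105 = 32.4%, the protein-subunit vaccine 36/94 = 38.3% → the protein-subunit vaccine
Overall: Vaccine B 123/312 = 39.4%, the protein-subunit vaccine 143/293 = 48.8% → the protein-subunit vaccine
The protein-subunit vaccine wins overall and in every age group — no reversal.

No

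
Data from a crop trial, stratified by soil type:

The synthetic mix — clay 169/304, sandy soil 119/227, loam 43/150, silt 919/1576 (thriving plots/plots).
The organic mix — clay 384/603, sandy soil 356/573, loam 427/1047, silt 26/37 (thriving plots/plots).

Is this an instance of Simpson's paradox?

Clay: the synthetic mix 169/304 = 55.6%, the organic mix 384/603 = 63.7% → the organic mix
Sandy soil: the synthetic mix 119/227 = 52.4%, the organic mix 356/573 = 62.1% → the organic mix
Loam: the synthetic mix 43/150 = 28.7%, the organic mix 427/1047 = 40.8% → the organic mix
Silt: the synthetic mix 919/1576 = 58.3%, the organic mix 26/37 = 70.3% → the organic mix
Overall: the synthetic mix 1250/2257 = 55.4%, the organic mix 1193/2260 = 52.8% → the synthetic mix
The organic mix wins each soil group but the synthetic mix wins overall — the comparison reverses. The organic mix's plots skew toward loam, which has a lower base rate.

Yes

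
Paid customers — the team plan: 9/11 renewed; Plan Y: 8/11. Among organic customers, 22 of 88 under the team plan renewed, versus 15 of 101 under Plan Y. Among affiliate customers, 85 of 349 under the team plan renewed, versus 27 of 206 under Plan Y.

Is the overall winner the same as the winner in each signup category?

Paid: the team plan 9/11 = 81.8%, Plan Y 8/11 = 72.7% → the team plan
Organic: the team plan 22/88 = 25.0%, Plan Y 15/101 = 14.9% → the team plan
Affiliate: the team plan 85/349 = 24.4%, Plan Y 27/206 = 13.1% → the team plan
Overall: the team plan 116/448 = 25.9%, Plan Y 50/318 = 15.7% → the team plan
The team plan wins overall and in every signup group — no reversal.

Yes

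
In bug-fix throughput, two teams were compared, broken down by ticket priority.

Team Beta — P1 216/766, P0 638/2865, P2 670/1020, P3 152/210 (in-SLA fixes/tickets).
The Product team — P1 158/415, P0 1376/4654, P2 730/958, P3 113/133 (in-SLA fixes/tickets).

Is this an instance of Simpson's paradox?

No

P1: Team Beta 216/766 = 28.2%, the Product team 158/415 = 38.1% → the Product team
P0: Team Beta 638/2865 = 22.3%, the Product team 1376/4654 = 29.6% → the Product team
P2: Team Beta 670/1020 = 65.7%, the Product team 730/958 = 76.2% → the Product team
P3: Team Beta 152/210 = 72.4%, the Product team 113/133 = 85.0% → the Product team
Overall: Team Beta 1676/4861 = 34.5%, the Product team 2377/6160 = 38.6% → the Product team
The Product team wins overall and in every ticket group — no reversal.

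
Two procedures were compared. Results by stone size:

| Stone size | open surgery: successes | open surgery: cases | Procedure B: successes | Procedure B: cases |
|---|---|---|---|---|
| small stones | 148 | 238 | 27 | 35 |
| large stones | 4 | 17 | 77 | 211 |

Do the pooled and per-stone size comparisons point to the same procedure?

No

Small stones: open surgery 148/238 = 62.2%, Procedure B 27/35 = 77.1% → Procedure B
Large stones: open surgery 4/17 = 23.5%, Procedure B 77/211 = 36.5% → Procedure B
Overall: open surgery 152/255 = 59.6%, Procedure B 104/246 = 42.3% → open surgery
Procedure B wins each stone group but open surgery wins overall — the comparison reverses. Procedure B's cases skew toward large stones, which has a lower base rate.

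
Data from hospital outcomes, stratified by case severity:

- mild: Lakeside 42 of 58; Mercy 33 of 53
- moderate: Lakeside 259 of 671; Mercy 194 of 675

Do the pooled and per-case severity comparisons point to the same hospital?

Yes

Mild: Lakeside 42/58 = 72.4%, Mercy 33/53 = 62.3% → Lakeside
Moderate: Lakeside 259/671 = 38.6%, Mercy 194/675 = 28.7% → Lakeside
Overall: Lakeside 301/729 = 41.3%, Mercy 227/728 = 31.2% → Lakeside
Lakeside wins overall and in every case group — no reversal.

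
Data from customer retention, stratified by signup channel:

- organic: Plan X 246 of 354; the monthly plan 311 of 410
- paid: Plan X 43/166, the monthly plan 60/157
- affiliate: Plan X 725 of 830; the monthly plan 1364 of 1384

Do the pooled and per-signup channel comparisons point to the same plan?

Organic: Plan X 246/354 = 69.5%, the monthly plan 311/410 = 75.9% → the monthly plan
Paid: Plan X 43/166 = 25.9%, the monthly plan 60/157 = 38.2% → the monthly plan
Affiliate: Plan X 725/830 = 87.3%, the monthly plan 1364/1384 = 98.6% → the monthly plan
Overall: Plan X 1014/1350 = 75.1%, the monthly plan 1735/1951 = 88.9% → the monthly plan
The monthly plan wins overall and in every signup group — no reversal.

Yes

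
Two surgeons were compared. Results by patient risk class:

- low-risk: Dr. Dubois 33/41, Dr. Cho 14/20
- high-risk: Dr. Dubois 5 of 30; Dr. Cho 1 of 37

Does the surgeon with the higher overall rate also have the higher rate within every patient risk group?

Yes

Low-risk: Dr. Dubois 33/41 = 80.5%, Dr. Cho 14/20 = 70.0% → Dr. Dubois
High-risk: Dr. Dubois 5/30 = 16.7%, Dr. Cho 1/37 = 2.7% → Dr. Dubois
Overall: Dr. Dubois 38/71 = 53.5%, Dr. Cho 15/57 = 26.3% → Dr. Dubois
Dr. Dubois wins overall and in every patient risk group — no reversal.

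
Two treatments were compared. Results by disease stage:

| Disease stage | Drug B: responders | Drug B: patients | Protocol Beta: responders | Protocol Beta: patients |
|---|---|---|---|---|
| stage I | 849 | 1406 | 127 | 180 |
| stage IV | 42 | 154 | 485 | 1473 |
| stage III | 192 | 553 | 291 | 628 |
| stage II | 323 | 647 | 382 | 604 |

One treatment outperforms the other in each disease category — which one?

Protocol Beta

Stage I: Drug B 849/1406 = 60.4%, Protocol Beta 127/180 = 70.6% → Protocol Beta
Stage IV: Drug B 42/154 = 27.3%, Protocol Beta 485/1473 = 32.9% → Protocol Beta
Stage III: Drug B 192/553 = 34.7%, Protocol Beta 291/628 = 46.3% → Protocol Beta
Stage II: Drug B 323/647 = 49.9%, Protocol Beta 382/604 = 63.2% → Protocol Beta
Protocol Beta has the higher rate in all 4 groups.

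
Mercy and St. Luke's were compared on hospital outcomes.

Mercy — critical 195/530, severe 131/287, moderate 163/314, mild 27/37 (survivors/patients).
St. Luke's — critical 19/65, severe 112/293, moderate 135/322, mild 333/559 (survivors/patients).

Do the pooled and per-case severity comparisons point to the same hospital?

Critical: Mercy 195/530 = 36.8%, St. Luke's 19/65 = 29.2% → Mercy
Severe: Mercy 131/287 = 45.6%, St. Luke's 112/293 = 38.2% → Mercy
Moderate: Mercy 163/314 = 51.9%, St. Luke's 135/322 = 41.9% → Mercy
Mild: Mercy 27/37 = 73.0%, St. Luke's 333/559 = 59.6% → Mercy
Overall: Mercy 516/1168 = 44.2%, St. Luke's 599/1239 = 48.3% → St. Luke's
Mercy wins each case group but St. Luke's wins overall — the comparison reverses. Mercy's patients skew toward critical, which has a lower base rate.

No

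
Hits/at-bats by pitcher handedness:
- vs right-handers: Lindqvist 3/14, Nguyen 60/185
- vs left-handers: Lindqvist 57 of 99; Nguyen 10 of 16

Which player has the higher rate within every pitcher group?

Nguyen

Vs right-handers: Lindqvist 3/14 = 21.4%, Nguyen 60/185 = 32.4% → Nguyen
Vs left-handers: Lindqvist 57/99 = 57.6%, Nguyen 10/16 = 62.5% → Nguyen
Nguyen has the higher rate in both groups.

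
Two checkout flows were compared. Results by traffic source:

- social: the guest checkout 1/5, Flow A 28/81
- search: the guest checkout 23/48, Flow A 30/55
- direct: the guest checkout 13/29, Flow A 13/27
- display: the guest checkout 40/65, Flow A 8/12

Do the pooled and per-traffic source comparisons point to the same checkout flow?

Social: the guest checkout 1/5 = 20.0%, Flow A 28/81 = 34.6% → Flow A
Search: the guest checkout 23/48 = 47.9%, Flow A 30/55 = 54.5% → Flow A
Direct: the guest checkout 13/29 = 44.8%, Flow A 13/27 = 48.1% → Flow A
Display: the guest checkout 40/65 = 61.5%, Flow A 8/12 = 66.7% → Flow A
Overall: the guest checkout 77/147 = 52.4%, Flow A 79/175 = 45.1% → the guest checkout
Flow A wins each traffic group but the guest checkout wins overall — the comparison reverses. Flow A's sessions skew toward social, which has a lower base rate.

No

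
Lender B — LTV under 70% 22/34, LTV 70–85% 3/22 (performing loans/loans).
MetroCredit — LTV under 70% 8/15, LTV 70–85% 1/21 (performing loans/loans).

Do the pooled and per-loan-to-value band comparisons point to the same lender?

Yes

LTV under 70%: Lender B 22/34 = 64.7%, MetroCredit 8/15 = 53.3% → Lender B
LTV 70–85%: Lender B 3/22 = 13.6%, MetroCredit 1/21 = 4.8% → Lender B
Overall: Lender B 25/56 = 44.6%, MetroCredit 9/36 = 25.0% → Lender B
Lender B wins overall and in every loan-to-value group — no reversal.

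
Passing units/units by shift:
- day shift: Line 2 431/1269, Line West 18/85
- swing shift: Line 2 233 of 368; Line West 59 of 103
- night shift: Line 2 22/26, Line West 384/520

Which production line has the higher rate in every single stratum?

Line 2

Day shift: Line 2 431/1269 = 34.0%, Line West 18/85 = 21.2% → Line 2
Swing shift: Line 2 233/368 = 63.3%, Line West 59/103 = 57.3% → Line 2
Night shift: Line 2 22/26 = 84.6%, Line West 384/520 = 73.8% → Line 2
Line 2 has the higher rate in all 3 groups.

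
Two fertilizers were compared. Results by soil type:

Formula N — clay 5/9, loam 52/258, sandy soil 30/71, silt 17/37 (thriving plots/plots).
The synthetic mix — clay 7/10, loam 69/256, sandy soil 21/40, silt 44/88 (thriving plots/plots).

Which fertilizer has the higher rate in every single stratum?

Clay: Formula N 5/9 = 55.6%, the synthetic mix 7/10 = 70.0% → the synthetic mix
Loam: Formula N 52/258 = 20.2%, the synthetic mix 69/256 = 27.0% → the synthetic mix
Sandy soil: Formula N 30/71 = 42.3%, the synthetic mix 21/40 = 52.5% → the synthetic mix
Silt: Formula N 17/37 = 45.9%, the synthetic mix 44/88 = 50.0% → the synthetic mix
The synthetic mix has the higher rate in all 4 groups.

the synthetic mix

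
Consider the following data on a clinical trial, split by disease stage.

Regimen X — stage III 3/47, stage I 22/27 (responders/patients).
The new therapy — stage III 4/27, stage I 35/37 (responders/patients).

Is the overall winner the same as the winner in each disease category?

Stage III: Regimen X 3/47 = 6.4%, the new therapy 4/27 = 14.8% → the new therapy
Stage I: Regimen X 22/27 = 81.5%, the new therapy 35/37 = 94.6% → the new therapy
Overall: Regimen X 25/74 = 33.8%, the new therapy 39/64 = 60.9% → the new therapy
The new therapy wins overall and in every disease group — no reversal.

Yes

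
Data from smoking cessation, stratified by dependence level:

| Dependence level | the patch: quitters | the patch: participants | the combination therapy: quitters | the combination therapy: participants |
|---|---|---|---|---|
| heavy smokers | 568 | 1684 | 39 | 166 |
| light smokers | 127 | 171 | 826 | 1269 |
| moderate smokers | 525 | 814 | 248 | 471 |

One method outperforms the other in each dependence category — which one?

the patch

Heavy smokers: the patch 568/1684 = 33.7%, the combination therapy 39/166 = 23.5% → the patch
Light smokers: the patch 127/171 = 74.3%, the combination therapy 826/1269 = 65.1% → the patch
Moderate smokers: the patch 525/814 = 64.5%, the combination therapy 248/471 = 52.7% → the patch
The patch has the higher rate in all 3 groups.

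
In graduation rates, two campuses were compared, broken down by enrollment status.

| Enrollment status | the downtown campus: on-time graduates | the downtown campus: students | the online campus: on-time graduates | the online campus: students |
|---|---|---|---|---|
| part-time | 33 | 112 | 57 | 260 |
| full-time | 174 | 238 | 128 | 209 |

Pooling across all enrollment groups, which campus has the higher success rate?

the downtown campus

Part-time: the downtown campus 33/112 = 29.5%, the online campus 57/260 = 21.9% → the downtown campus
Full-time: the downtown campus 174/238 = 73.1%, the online campus 128/209 = 61.2% → the downtown campus
Overall: the downtown campus 207/350 = 59.1%, the online campus 185/469 = 39.4% → the downtown campus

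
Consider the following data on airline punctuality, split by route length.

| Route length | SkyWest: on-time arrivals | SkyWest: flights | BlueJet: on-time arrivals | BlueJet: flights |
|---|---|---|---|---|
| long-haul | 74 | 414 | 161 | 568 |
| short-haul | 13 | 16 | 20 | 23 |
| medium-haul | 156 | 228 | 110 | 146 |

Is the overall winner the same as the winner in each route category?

Yes

Long-haul: SkyWest 74/414 = 17.9%, BlueJet 161/568 = 28.3% → BlueJet
Short-haul: SkyWest 13/16 = 81.2%, BlueJet 20/23 = 87.0% → BlueJet
Medium-haul: SkyWest 156/228 = 68.4%, BlueJet 110/146 = 75.3% → BlueJet
Overall: SkyWest 243/658 = 36.9%, BlueJet 291/737 = 39.5% → BlueJet
BlueJet wins overall and in every route group — no reversal.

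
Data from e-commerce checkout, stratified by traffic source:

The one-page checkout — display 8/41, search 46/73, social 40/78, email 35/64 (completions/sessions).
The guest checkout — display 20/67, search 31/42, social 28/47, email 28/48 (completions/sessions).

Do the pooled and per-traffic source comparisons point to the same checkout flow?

Yes

Display: the one-page checkout 8/41 = 19.5%, the guest checkout 20/67 = 29.9% → the guest checkout
Search: the one-page checkout 46/73 = 63.0%, the guest checkout 31/42 = 73.8% → the guest checkout
Social: the one-page checkout 40/78 = 51.3%, the guest checkout 28/47 = 59.6% → the guest checkout
Email: the one-page checkout 35/64 = 54.7%, the guest checkout 28/48 = 58.3% → the guest checkout
Overall: the one-page checkout 129/256 = 50.4%, the guest checkout 107/204 = 52.5% → the guest checkout
The guest checkout wins overall and in every traffic group — no reversal.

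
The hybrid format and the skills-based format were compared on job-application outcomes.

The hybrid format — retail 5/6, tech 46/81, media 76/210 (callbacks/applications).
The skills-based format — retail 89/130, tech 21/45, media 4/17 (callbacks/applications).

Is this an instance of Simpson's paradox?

Retail: the hybrid format 5/6 = 83.3%, the skills-based format 89/130 = 68.5% → the hybrid format
Tech: the hybrid format 46/81 = 56.8%, the skills-based format 21/45 = 46.7% → the hybrid format
Media: the hybrid format 76/210 = 36.2%, the skills-based format 4/17 = 23.5% → the hybrid format
Overall: the hybrid format 127/297 = 42.8%, the skills-based format 114/192 = 59.4% → the skills-based format
The hybrid format wins each industry group but the skills-based format wins overall — the comparison reverses. The hybrid format's applications skew toward media, which has a lower base rate.

Yes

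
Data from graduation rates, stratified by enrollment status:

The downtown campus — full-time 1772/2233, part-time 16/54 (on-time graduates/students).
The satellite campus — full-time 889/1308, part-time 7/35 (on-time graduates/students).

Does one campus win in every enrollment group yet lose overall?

Full-time: the downtown campus 1772/2233 = 79.4%, the satellite campus 889/1308 = 68.0% → the downtown campus
Part-time: the downtown campus 16/54 = 29.6%, the satellite campus 7/35 = 20.0% → the downtown campus
Overall: the downtown campus 1788/2287 = 78.2%, the satellite campus 896/1343 = 66.7% → the downtown campus
The downtown campus wins overall and in every enrollment group — no reversal.

No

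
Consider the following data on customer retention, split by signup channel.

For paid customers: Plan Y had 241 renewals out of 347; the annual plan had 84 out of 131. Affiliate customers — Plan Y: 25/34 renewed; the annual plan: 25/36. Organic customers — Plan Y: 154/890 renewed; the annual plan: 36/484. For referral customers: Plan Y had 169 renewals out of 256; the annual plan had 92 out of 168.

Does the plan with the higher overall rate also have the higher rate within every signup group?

Yes

Paid: Plan Y 241/347 = 69.5%, the annual plan 84/131 = 64.1% → Plan Y
Affiliate: Plan Y 25/34 = 73.5%, the annual plan 25/36 = 69.4% → Plan Y
Organic: Plan Y 154/890 = 17.3%, the annual plan 36/484 = 7.4% → Plan Y
Referral: Plan Y 169/256 = 66.0%, the annual plan 92/168 = 54.8% → Plan Y
Overall: Plan Y 589/1527 = 38.6%, the annual plan 237/819 = 28.9% → Plan Y
Plan Y wins overall and in every signup group — no reversal.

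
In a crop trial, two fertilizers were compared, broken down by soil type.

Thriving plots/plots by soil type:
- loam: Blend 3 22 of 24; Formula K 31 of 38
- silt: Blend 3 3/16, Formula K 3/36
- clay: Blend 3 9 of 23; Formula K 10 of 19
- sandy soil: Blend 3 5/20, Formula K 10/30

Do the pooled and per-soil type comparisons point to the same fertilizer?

Loam: Blend 3 22/24 = 91.7%, Formula K 31/38 = 81.6% → Blend 3
Silt: Blend 3 3/16 = 18.8%, Formula K 3/36 = 8.3% → Blend 3
Clay: Blend 3 9/23 = 39.1%, Formula K 10/19 = 52.6% → Formula K
Sandy soil: Blend 3 5/20 = 25.0%, Formula K 10/30 = 33.3% → Formula K
Overall: Blend 3 39/83 = 47.0%, Formula K 54/123 = 43.9% → Blend 3
Neither sweeps: Blend 3 wins 2 of 4 groups, Formula K wins 2. Blend 3 wins overall but not every group — no Simpson reversal.

No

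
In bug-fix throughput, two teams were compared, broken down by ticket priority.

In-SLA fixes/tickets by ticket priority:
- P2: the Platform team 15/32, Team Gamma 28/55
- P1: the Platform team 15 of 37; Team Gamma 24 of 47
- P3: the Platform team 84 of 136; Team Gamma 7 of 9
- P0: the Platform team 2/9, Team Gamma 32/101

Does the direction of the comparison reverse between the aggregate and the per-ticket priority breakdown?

Yes

P2: the Platform team 15/32 = 46.9%, Team Gamma 28/55 = 50.9% → Team Gamma
P1: the Platform team 15/37 = 40.5%, Team Gamma 24/47 = 51.1% → Team Gamma
P3: the Platform team 84/136 = 61.8%, Team Gamma 7/9 = 77.8% → Team Gamma
P0: the Platform team 2/9 = 22.2%, Team Gamma 32/101 = 31.7% → Team Gamma
Overall: the Platform team 116/214 = 54.2%, Team Gamma 91/212 = 42.9% → the Platform team
Team Gamma wins each ticket group but the Platform team wins overall — the comparison reverses. Team Gamma's tickets skew toward P0, which has a lower base rate.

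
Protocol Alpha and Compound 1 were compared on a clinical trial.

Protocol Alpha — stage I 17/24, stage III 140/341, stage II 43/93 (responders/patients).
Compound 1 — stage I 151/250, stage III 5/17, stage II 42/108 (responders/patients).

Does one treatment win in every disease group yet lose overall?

Yes

Stage I: Protocol Alpha 17/24 = 70.8%, Compound 1 151/250 = 60.4% → Protocol Alpha
Stage III: Protocol Alpha 140/341 = 41.1%, Compound 1 5/17 = 29.4% → Protocol Alpha
Stage II: Protocol Alpha 43/93 = 46.2%, Compound 1 42/108 = 38.9% → Protocol Alpha
Overall: Protocol Alpha 200/458 = 43.7%, Compound 1 198/375 = 52.8% → Compound 1
Protocol Alpha wins each disease group but Compound 1 wins overall — the comparison reverses. Protocol Alpha's patients skew toward stage III, which has a lower base rate.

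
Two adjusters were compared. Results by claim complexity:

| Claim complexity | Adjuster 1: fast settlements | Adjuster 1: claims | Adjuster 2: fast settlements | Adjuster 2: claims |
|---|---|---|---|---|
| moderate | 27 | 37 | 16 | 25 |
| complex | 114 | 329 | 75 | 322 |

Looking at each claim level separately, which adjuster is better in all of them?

Moderate: Adjuster 1 27/37 = 73.0%, Adjuster 2 16/25 = 64.0% → Adjuster 1
Complex: Adjuster 1 114/329 = 34.7%, Adjuster 2 75/322 = 23.3% → Adjuster 1
Adjuster 1 has the higher rate in both groups.

Adjuster 1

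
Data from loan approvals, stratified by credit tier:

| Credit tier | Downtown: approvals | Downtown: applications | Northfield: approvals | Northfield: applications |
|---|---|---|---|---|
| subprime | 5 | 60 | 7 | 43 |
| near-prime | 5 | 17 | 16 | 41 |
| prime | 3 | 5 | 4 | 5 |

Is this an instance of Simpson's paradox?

Subprime: Downtown 5/60 = 8.3%, Northfield 7/43 = 16.3% → Northfield
Near-prime: Downtown 5/17 = 29.4%, Northfield 16/41 = 39.0% → Northfield
Prime: Downtown 3/5 = 60.0%, Northfield 4/5 = 80.0% → Northfield
Overall: Downtown 13/82 = 15.9%, Northfield 27/89 = 30.3% → Northfield
Northfield wins overall and in every credit group — no reversal.

No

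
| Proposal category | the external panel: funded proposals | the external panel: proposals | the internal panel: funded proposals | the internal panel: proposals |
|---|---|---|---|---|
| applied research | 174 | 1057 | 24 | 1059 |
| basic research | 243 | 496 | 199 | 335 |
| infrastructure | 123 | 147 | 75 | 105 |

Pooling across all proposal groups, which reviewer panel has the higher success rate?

Applied research: the external panel 174/1057 = 16.5%, the internal panel 24/1059 = 2.3% → the external panel
Basic research: the external panel 243/496 = 49.0%, the internal panel 199/335 = 59.4% → the internal panel
Infrastructure: the external panel 123/147 = 83.7%, the internal panel 75/105 = 71.4% → the external panel
Overall: the external panel 540/1700 = 31.8%, the internal panel 298/1499 = 19.9% → the external panel
(Neither sweeps every proposal group, but the external panel has the higher pooled rate.)

the external panel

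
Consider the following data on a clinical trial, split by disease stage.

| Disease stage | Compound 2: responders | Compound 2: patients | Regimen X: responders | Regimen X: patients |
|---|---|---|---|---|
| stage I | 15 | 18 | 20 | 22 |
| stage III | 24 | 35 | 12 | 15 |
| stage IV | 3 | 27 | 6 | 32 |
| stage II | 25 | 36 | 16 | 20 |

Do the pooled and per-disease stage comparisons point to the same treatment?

Stage I: Compound 2 15/18 = 83.3%, Regimen X 20/22 = 90.9% → Regimen X
Stage III: Compound 2 24/35 = 68.6%, Regimen X 12/15 = 80.0% → Regimen X
Stage IV: Compound 2 3/27 = 11.1%, Regimen X 6/32 = 18.8% → Regimen X
Stage II: Compound 2 25/36 = 69.4%, Regimen X 16/20 = 80.0% → Regimen X
Overall: Compound 2 67/116 = 57.8%, Regimen X 54/89 = 60.7% → Regimen X
Regimen X wins overall and in every disease group — no reversal.

Yes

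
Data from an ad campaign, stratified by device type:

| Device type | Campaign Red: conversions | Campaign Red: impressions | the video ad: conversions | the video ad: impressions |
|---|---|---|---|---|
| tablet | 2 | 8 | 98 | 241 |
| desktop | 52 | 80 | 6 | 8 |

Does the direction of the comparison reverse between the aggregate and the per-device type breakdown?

Yes

Tablet: Campaign Red 2/8 = 25.0%, the video ad 98/241 = 40.7% → the video ad
Desktop: Campaign Red 52/80 = 65.0%, the video ad 6/8 = 75.0% → the video ad
Overall: Campaign Red 54/88 = 61.4%, the video ad 104/249 = 41.8% → Campaign Red
The video ad wins each device group but Campaign Red wins overall — the comparison reverses. The video ad's impressions skew toward tablet, which has a lower base rate.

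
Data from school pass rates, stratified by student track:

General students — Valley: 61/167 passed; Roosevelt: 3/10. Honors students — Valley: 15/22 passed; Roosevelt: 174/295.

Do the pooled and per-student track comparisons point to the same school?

General: Valley 61/167 = 36.5%, Roosevelt 3/10 = 30.0% → Valley
Honors: Valley 15/22 = 68.2%, Roosevelt 174/295 = 59.0% → Valley
Overall: Valley 76/189 = 40.2%, Roosevelt 177/305 = 58.0% → Roosevelt
Valley wins each student group but Roosevelt wins overall — the comparison reverses. Valley's students skew toward general, which has a lower base rate.

No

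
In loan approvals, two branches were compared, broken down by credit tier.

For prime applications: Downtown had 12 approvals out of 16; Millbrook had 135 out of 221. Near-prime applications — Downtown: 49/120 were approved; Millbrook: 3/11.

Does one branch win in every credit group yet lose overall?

Prime: Downtown 12/16 = 75.0%, Millbrook 135/221 = 61.1% → Downtown
Near-prime: Downtown 49/120 = 40.8%, Millbrook 3/11 = 27.3% → Downtown
Overall: Downtown 61/136 = 44.9%, Millbrook 138/232 = 59.5% → Millbrook
Downtown wins each credit group but Millbrook wins overall — the comparison reverses. Downtown's applications skew toward near-prime, which has a lower base rate.

Yes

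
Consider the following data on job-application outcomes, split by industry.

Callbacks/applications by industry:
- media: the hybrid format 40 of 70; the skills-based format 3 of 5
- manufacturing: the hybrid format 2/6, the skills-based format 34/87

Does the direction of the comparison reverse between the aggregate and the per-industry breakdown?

Yes

Media: the hybrid format 40/70 = 57.1%, the skills-based format 3/5 = 60.0% → the skills-based format
Manufacturing: the hybrid format 2/6 = 33.3%, the skills-based format 34/87 = 39.1% → the skills-based format
Overall: the hybrid format 42/76 = 55.3%, the skills-based format 37/92 = 40.2% → the hybrid format
The skills-based format wins each industry group but the hybrid format wins overall — the comparison reverses. The skills-based format's applications skew toward manufacturing, which has a lower base rate.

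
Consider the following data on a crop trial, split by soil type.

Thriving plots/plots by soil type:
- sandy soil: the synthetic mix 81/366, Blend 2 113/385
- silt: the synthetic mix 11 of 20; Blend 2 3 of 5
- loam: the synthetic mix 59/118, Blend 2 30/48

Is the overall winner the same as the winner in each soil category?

Sandy soil: the synthetic mix 81/366 = 22.1%, Blend 2 113/385 = 29.4% → Blend 2
Silt: the synthetic mix 11/20 = 55.0%, Blend 2 3/5 = 60.0% → Blend 2
Loam: the synthetic mix 59/118 = 50.0%, Blend 2 30/48 = 62.5% → Blend 2
Overall: the synthetic mix 151/504 = 30.0%, Blend 2 146/438 = 33.3% → Blend 2
Blend 2 wins overall and in every soil group — no reversal.

Yes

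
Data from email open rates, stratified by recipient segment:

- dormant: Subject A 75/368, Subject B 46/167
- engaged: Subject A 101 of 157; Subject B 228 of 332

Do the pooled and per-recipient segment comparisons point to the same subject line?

Yes

Dormant: Subject A 75/368 = 20.4%, Subject B 46/167 = 27.5% → Subject B
Engaged: Subject A 101/157 = 64.3%, Subject B 228/332 = 68.7% → Subject B
Overall: Subject A 176/525 = 33.5%, Subject B 274/499 = 54.9% → Subject B
Subject B wins overall and in every recipient group — no reversal.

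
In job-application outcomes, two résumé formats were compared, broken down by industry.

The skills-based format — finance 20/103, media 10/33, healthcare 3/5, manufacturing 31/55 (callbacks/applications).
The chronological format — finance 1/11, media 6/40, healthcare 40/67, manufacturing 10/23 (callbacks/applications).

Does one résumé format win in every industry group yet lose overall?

Yes

Finance: the skills-based format 20/103 = 19.4%, the chronological format 1/11 = 9.1% → the skills-based format
Media: the skills-based format 10/33 = 30.3%, the chronological format 6/40 = 15.0% → the skills-based format
Healthcare: the skills-based format 3/5 = 60.0%, the chronological format 40/67 = 59.7% → the skills-based format
Manufacturing: the skills-based format 31/55 = 56.4%, the chronological format 10/23 = 43.5% → the skills-based format
Overall: the skills-based format 64/196 = 32.7%, the chronological format 57/141 = 40.4% → the chronological format
The skills-based format wins each industry group but the chronological format wins overall — the comparison reverses. The skills-based format's applications skew toward finance, which has a lower base rate.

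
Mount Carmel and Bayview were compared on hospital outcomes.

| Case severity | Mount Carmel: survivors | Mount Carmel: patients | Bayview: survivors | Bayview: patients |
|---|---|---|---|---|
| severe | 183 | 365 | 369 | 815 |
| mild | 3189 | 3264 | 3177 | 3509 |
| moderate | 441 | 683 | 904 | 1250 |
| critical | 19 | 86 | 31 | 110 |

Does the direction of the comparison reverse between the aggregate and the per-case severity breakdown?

No

Severe: Mount Carmel 183/365 = 50.1%, Bayview 369/815 = 45.3% → Mount Carmel
Mild: Mount Carmel 3189/3264 = 97.7%, Bayview 3177/3509 = 90.5% → Mount Carmel
Moderate: Mount Carmel 441/683 = 64.6%, Bayview 904/1250 = 72.3% → Bayview
Critical: Mount Carmel 19/86 = 22.1%, Bayview 31/110 = 28.2% → Bayview
Overall: Mount Carmel 3832/4398 = 87.1%, Bayview 4481/5684 = 78.8% → Mount Carmel
Neither sweeps: Mount Carmel wins 2 of 4 groups, Bayview wins 2. Mount Carmel wins overall but not every group — no Simpson reversal.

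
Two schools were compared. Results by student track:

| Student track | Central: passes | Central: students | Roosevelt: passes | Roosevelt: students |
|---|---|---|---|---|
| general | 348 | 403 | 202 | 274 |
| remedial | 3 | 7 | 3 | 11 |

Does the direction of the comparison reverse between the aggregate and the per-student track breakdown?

General: Central 348/403 = 86.4%, Roosevelt 202/274 = 73.7% → Central
Remedial: Central 3/7 = 42.9%, Roosevelt 3/11 = 27.3% → Central
Overall: Central 351/410 = 85.6%, Roosevelt 205/285 = 71.9% → Central
Central wins overall and in every student group — no reversal.

No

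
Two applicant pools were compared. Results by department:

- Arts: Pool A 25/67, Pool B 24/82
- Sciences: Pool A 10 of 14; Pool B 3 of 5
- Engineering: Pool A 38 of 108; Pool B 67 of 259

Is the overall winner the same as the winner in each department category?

Yes

Arts: Pool A 25/67 = 37.3%, Pool B 24/82 = 29.3% → Pool A
Sciences: Pool A 10/14 = 71.4%, Pool B 3/5 = 60.0% → Pool A
Engineering: Pool A 38/108 = 35.2%, Pool B 67/259 = 25.9% → Pool A
Overall: Pool A 73/189 = 38.6%, Pool B 94/346 = 27.2% → Pool A
Pool A wins overall and in every department group — no reversal.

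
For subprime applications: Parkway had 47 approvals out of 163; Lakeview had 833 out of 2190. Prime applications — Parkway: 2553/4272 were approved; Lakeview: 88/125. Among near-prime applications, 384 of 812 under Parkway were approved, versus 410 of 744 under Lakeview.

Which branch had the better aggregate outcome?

Subprime: Parkway 47/163 = 28.8%, Lakeview 833/2190 = 38.0% → Lakeview
Prime: Parkway 2553/4272 = 59.8%, Lakeview 88/125 = 70.4% → Lakeview
Near-prime: Parkway 384/812 = 47.3%, Lakeview 410/744 = 55.1% → Lakeview
Overall: Parkway 2984/5247 = 56.9%, Lakeview 1331/3059 = 43.5% → Parkway
(Lakeview wins every credit group but Parkway wins overall — Lakeview's applications skew toward the low-rate subprime group.)

Parkway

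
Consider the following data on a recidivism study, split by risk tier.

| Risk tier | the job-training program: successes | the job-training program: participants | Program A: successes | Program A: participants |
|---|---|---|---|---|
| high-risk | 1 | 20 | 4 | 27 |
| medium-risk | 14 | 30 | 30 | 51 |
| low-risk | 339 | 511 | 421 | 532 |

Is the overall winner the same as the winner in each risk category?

High-risk: the job-training program 1/20 = 5.0%, Program A 4/27 = 14.8% → Program A
Medium-risk: the job-training program 14/30 = 46.7%, Program A 30/51 = 58.8% → Program A
Low-risk: the job-training program 339/511 = 66.3%, Program A 421/532 = 79.1% → Program A
Overall: the job-training program 354/561 = 63.1%, Program A 455/610 = 74.6% → Program A
Program A wins overall and in every risk group — no reversal.

Yes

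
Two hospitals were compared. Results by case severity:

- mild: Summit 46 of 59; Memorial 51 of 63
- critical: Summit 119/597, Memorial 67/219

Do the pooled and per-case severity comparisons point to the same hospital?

Mild: Summit 46/59 = 78.0%, Memorial 51/63 = 81.0% → Memorial
Critical: Summit 119/597 = 19.9%, Memorial 67/219 = 30.6% → Memorial
Overall: Summit 165/656 = 25.2%, Memorial 118/282 = 41.8% → Memorial
Memorial wins overall and in every case group — no reversal.

Yes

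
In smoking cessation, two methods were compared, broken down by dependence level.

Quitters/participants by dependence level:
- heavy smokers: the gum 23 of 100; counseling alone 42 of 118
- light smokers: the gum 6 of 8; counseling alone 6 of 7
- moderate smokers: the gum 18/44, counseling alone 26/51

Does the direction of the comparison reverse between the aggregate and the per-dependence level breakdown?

No

Heavy smokers: the gum 23/100 = 23.0%, counseling alone 42/118 = 35.6% → counseling alone
Light smokers: the gum 6/8 = 75.0%, counseling alone 6/7 = 85.7% → counseling alone
Moderate smokers: the gum 18/44 = 40.9%, counseling alone 26/51 = 51.0% → counseling alone
Overall: the gum 47/152 = 30.9%, counseling alone 74/176 = 42.0% → counseling alone
Counseling alone wins overall and in every dependence group — no reversal.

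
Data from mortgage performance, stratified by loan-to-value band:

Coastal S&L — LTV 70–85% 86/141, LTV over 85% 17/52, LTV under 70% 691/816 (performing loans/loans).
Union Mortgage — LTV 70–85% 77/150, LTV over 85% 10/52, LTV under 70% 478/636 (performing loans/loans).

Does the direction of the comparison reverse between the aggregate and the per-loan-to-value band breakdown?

LTV 70–85%: Coastal S&L 86/141 = 61.0%, Union Mortgage 77/150 = 51.3% → Coastal S&L
LTV over 85%: Coastal S&L 17/52 = 32.7%, Union Mortgage 10/52 = 19.2% → Coastal S&L
LTV under 70%: Coastal S&L 691/816 = 84.7%, Union Mortgage 478/636 = 75.2% → Coastal S&L
Overall: Coastal S&L 794/1009 = 78.7%, Union Mortgage 565/838 = 67.4% → Coastal S&L
Coastal S&L wins overall and in every loan-to-value group — no reversal.

No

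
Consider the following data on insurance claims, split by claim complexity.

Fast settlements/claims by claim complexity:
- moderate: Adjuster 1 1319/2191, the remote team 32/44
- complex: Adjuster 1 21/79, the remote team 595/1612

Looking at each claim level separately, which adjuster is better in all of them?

Moderate: Adjuster 1 1319/2191 = 60.2%, the remote team 32/44 = 72.7% → the remote team
Complex: Adjuster 1 21/79 = 26.6%, the remote team 595/1612 = 36.9% → the remote team
The remote team has the higher rate in both groups.

the remote team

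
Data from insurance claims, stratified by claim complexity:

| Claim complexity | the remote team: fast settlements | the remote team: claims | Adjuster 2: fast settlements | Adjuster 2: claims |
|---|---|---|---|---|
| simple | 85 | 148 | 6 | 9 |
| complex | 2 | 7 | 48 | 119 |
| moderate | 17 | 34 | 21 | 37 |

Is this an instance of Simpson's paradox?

Simple: the remote team 85/148 = 57.4%, Adjuster 2 6/9 = 66.7% → Adjuster 2
Complex: the remote team 2/7 = 28.6%, Adjuster 2 48/119 = 40.3% → Adjuster 2
Moderate: the remote team 17/34 = 50.0%, Adjuster 2 21/37 = 56.8% → Adjuster 2
Overall: the remote team 104/189 = 55.0%, Adjuster 2 75/165 = 45.5% → the remote team
Adjuster 2 wins each claim group but the remote team wins overall — the comparison reverses. Adjuster 2's claims skew toward complex, which has a lower base rate.

Yes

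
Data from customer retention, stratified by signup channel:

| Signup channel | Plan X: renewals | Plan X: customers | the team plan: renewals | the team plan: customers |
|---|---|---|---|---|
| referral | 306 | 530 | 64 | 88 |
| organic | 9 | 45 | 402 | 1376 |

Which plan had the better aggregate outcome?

Plan X

Referral: Plan X 306/530 = 57.7%, the team plan 64/88 = 72.7% → the team plan
Organic: Plan X 9/45 = 20.0%, the team plan 402/1376 = 29.2% → the team plan
Overall: Plan X 315/575 = 54.8%, the team plan 466/1464 = 31.8% → Plan X
(The team plan wins every signup group but Plan X wins overall — the team plan's customers skew toward the low-rate organic group.)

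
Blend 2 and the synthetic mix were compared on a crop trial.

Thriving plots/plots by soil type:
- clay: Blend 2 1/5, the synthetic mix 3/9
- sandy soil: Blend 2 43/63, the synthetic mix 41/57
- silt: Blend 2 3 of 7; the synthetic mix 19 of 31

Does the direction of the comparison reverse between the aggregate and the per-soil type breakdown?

Clay: Blend 2 1/5 = 20.0%, the synthetic mix 3/9 = 33.3% → the synthetic mix
Sandy soil: Blend 2 43/63 = 68.3%, the synthetic mix 41/57 = 71.9% → the synthetic mix
Silt: Blend 2 3/7 = 42.9%, the synthetic mix 19/31 = 61.3% → the synthetic mix
Overall: Blend 2 47/75 = 62.7%, the synthetic mix 63/97 = 64.9% → the synthetic mix
The synthetic mix wins overall and in every soil group — no reversal.

No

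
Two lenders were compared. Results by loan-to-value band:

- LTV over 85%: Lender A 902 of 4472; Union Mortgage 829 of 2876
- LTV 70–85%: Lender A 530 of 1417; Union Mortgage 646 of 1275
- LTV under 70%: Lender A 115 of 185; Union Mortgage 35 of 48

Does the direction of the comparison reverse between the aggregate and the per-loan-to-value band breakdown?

LTV over 85%: Lender A 902/4472 = 20.2%, Union Mortgage 829/2876 = 28.8% → Union Mortgage
LTV 70–85%: Lender A 530/1417 = 37.4%, Union Mortgage 646/1275 = 50.7% → Union Mortgage
LTV under 70%: Lender A 115/185 = 62.2%, Union Mortgage 35/48 = 72.9% → Union Mortgage
Overall: Lender A 1547/6074 = 25.5%, Union Mortgage 1510/4199 = 36.0% → Union Mortgage
Union Mortgage wins overall and in every loan-to-value group — no reversal.

No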